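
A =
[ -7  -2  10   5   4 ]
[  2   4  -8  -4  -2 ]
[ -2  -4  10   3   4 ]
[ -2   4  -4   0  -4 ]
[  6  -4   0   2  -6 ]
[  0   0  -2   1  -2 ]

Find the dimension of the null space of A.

1

Row reduce to echelon form.
R2 ← R2 + (2/7)·R1: [0, 24/7, -36/7, -18/7, -6/7]
R3 ← R3 − (2/7)·R1: [0, -24/7, 50/7, 11/7, 20/7]
R4 ← R4 − (2/7)·R1: [0, 32/7, -48/7, -10/7, -36/7]
R5 ← R5 + (6/7)·R1: [0, -40/7, 60/7, 44/7, -18/7]
R3 ← R3 + R2: [0, 0, 2, -1, 2]
R4 ← R4 − (4/3)·R2: [0, 0, 0, 2, -4]
R5 ← R5 + (5/3)·R2: [0, 0, 0, 2, -4]
R6 ← R6 + R3: [0, 0, 0, 0, 0]
R5 ← R5 − R4: [0, 0, 0, 0, 0]
4 nonzero rows, so rank(A) = 4.
A has 5 columns; by rank–nullity, nullity = 5 − 4 = 1.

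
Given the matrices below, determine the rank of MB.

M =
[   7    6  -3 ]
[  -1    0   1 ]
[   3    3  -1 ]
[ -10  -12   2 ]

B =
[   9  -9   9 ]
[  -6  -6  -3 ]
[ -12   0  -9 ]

First compute MB:
[[ 63, -99,  72],
 [-21,   9, -18],
 [ 21, -45,  27],
 [-42, 162, -72]]
Now row reduce the product.
R2 ← R2 + (1/3)·R1: [0, -24, 6]
R3 ← R3 − (1/3)·R1: [0, -12, 3]
R4 ← R4 + (2/3)·R1: [0, 96, -24]
R3 ← R3 − (1/2)·R2: [0, 0, 0]
R4 ← R4 + (4)·R2: [0, 0, 0]
2 nonzero rows, so rank(MB) = 2.

2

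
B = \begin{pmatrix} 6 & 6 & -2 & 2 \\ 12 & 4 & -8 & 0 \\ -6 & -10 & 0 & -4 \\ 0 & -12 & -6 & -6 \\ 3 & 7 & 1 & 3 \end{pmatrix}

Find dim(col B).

2

Row reduce to echelon form.
R2 ← R2 − (2)·R1: [0, -8, -4, -4]
R3 ← R3 + R1: [0, -4, -2, -2]
R5 ← R5 − (1/2)·R1: [0, 4, 2, 2]
R3 ← R3 − (1/2)·R2: [0, 0, 0, 0]
R4 ← R4 − (3/2)·R2: [0, 0, 0, 0]
R5 ← R5 + (1/2)·R2: [0, 0, 0, 0]
Echelon form has 2 nonzero rows, so rank(B) = 2.
The column space has dimension equal to the rank: 2.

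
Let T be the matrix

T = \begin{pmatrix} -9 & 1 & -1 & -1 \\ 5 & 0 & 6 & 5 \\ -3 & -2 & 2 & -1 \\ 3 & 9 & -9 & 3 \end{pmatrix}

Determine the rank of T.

Row reduce to echelon form.
R2 ← R2 + (5/9)·R1: [0, 5/9, 49/9, 40/9]
R3 ← R3 − (1/3)·R1: [0, -7/3, 7/3, -2/3]
R4 ← R4 + (1/3)·R1: [0, 28/3, -28/3, 8/3]
R3 ← R3 + (21/5)·R2: [0, 0, 126/5, 18]
R4 ← R4 − (84/5)·R2: [0, 0, -504/5, -72]
R4 ← R4 + (4)·R3: [0, 0, 0, 0]
Echelon form has 3 nonzero rows, so rank(T) = 3.

3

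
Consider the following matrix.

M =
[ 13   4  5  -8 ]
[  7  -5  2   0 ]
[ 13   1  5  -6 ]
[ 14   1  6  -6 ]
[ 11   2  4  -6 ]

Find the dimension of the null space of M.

Row reduce to echelon form.
R2 ← R2 − (7/13)·R1: [0, -93/13, -9/13, 56/13]
R3 ← R3 − R1: [0, -3, 0, 2]
R4 ← R4 − (14/13)·R1: [0, -43/13, 8/13, 34/13]
R5 ← R5 − (11/13)·R1: [0, -18/13, -3/13, 10/13]
R3 ← R3 − (13/31)·R2: [0, 0, 9/31, 6/31]
R4 ← R4 − (43/93)·R2: [0, 0, 29/31, 58/93]
R5 ← R5 − (6/31)·R2: [0, 0, -3/31, -2/31]
R4 ← R4 − (29/9)·R3: [0, 0, 0, 0]
R5 ← R5 + (1/3)·R3: [0, 0, 0, 0]
3 nonzero rows, so rank(M) = 3.
M has 4 columns; by rank–nullity, nullity = 4 − 3 = 1.

1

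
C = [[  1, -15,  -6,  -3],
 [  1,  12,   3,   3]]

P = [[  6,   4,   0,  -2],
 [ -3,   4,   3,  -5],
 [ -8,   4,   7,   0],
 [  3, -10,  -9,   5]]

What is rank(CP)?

2

First compute CP:
[[ 90, -50, -60,  58],
 [-45,  34,  30, -47]]
Now row reduce the product.
R2 ← R2 + (1/2)·R1: [0, 9, 0, -18]
2 nonzero rows, so rank(CP) = 2.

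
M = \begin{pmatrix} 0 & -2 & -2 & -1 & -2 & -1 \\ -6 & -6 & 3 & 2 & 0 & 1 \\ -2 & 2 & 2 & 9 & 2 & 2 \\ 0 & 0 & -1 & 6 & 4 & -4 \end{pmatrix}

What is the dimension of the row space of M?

4

Row reduce to echelon form.
Swap R1 ↔ R2
R3 ← R3 − (1/3)·R1: [0, 4, 1, 25/3, 2, 5/3]
R3 ← R3 + (2)·R2: [0, 0, -3, 19/3, -2, -1/3]
R4 ← R4 − (1/3)·R3: [0, 0, 0, 35/9, 14/3, -35/9]
Echelon form has 4 nonzero rows, so rank(M) = 4.
The row space has dimension equal to the rank: 4.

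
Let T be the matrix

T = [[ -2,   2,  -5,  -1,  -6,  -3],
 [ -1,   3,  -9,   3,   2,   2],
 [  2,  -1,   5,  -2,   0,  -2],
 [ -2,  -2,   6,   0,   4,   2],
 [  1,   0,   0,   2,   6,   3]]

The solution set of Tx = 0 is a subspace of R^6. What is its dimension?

Row reduce to echelon form.
R2 ← R2 − (1/2)·R1: [0, 2, -13/2, 7/2, 5, 7/2]
R3 ← R3 + R1: [0, 1, 0, -3, -6, -5]
R4 ← R4 − R1: [0, -4, 11, 1, 10, 5]
R5 ← R5 + (1/2)·R1: [0, 1, -5/2, 3/2, 3, 3/2]
R3 ← R3 − (1/2)·R2: [0, 0, 13/4, -19/4, -17/2, -27/4]
R4 ← R4 + (2)·R2: [0, 0, -2, 8, 20, 12]
R5 ← R5 − (1/2)·R2: [0, 0, 3/4, -1/4, 1/2, -1/4]
R4 ← R4 + (8/13)·R3: [0, 0, 0, 66/13, 192/13, 102/13]
R5 ← R5 − (3/13)·R3: [0, 0, 0, 11/13, 32/13, 17/13]
R5 ← R5 − (1/6)·R4: [0, 0, 0, 0, 0, 0]
4 nonzero rows, so rank(T) = 4.
T has 6 columns; by rank–nullity, nullity = 6 − 4 = 2.

2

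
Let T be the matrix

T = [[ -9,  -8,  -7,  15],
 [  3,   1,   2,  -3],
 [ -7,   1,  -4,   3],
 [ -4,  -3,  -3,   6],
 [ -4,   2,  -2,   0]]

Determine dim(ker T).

2

Row reduce to echelon form.
R2 ← R2 + (1/3)·R1: [0, -5/3, -1/3, 2]
R3 ← R3 − (7/9)·R1: [0, 65/9, 13/9, -26/3]
R4 ← R4 − (4/9)·R1: [0, 5/9, 1/9, -2/3]
R5 ← R5 − (4/9)·R1: [0, 50/9, 10/9, -20/3]
R3 ← R3 + (13/3)·R2: [0, 0, 0, 0]
R4 ← R4 + (1/3)·R2: [0, 0, 0, 0]
R5 ← R5 + (10/3)·R2: [0, 0, 0, 0]
2 nonzero rows, so rank(T) = 2.
T has 4 columns; by rank–nullity, nullity = 4 − 2 = 2.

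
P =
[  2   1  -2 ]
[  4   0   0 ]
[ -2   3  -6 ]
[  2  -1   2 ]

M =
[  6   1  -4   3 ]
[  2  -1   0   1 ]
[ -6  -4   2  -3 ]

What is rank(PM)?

2

First compute PM:
[[ 26,   9, -12,  13],
 [ 24,   4, -16,  12],
 [ 30,  19,  -4,  15],
 [ -2,  -5,  -4,  -1]]
Now row reduce the product.
R2 ← R2 − (12/13)·R1: [0, -56/13, -64/13, 0]
R3 ← R3 − (15/13)·R1: [0, 112/13, 128/13, 0]
R4 ← R4 + (1/13)·R1: [0, -56/13, -64/13, 0]
R3 ← R3 + (2)·R2: [0, 0, 0, 0]
R4 ← R4 − R2: [0, 0, 0, 0]
2 nonzero rows, so rank(PM) = 2.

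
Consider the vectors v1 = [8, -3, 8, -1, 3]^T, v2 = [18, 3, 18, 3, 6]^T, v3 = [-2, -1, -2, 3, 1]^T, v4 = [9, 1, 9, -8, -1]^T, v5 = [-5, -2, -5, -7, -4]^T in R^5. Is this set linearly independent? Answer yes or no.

Form the matrix with these vectors as rows and row reduce.
R2 ← R2 − (9/4)·R1: [0, 39/4, 0, 21/4, -3/4]
R3 ← R3 + (1/4)·R1: [0, -7/4, 0, 11/4, 7/4]
R4 ← R4 − (9/8)·R1: [0, 35/8, 0, -55/8, -35/8]
R5 ← R5 + (5/8)·R1: [0, -31/8, 0, -61/8, -17/8]
R3 ← R3 + (7/39)·R2: [0, 0, 0, 48/13, 21/13]
R4 ← R4 − (35/78)·R2: [0, 0, 0, -120/13, -105/26]
R5 ← R5 + (31/78)·R2: [0, 0, 0, -72/13, -63/26]
R4 ← R4 + (5/2)·R3: [0, 0, 0, 0, 0]
R5 ← R5 + (3/2)·R3: [0, 0, 0, 0, 0]
3 nonzero rows, so the 5 vectors span a space of dimension 3.
Since 3 < 5, the vectors are linearly dependent.

no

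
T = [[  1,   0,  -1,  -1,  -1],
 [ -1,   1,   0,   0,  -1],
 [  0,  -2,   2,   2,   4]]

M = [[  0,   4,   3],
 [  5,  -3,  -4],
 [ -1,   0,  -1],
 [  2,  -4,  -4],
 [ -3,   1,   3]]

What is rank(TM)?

2

First compute TM:
[[  2,   7,   5],
 [  8,  -8, -10],
 [-20,   2,  10]]
Now row reduce the product.
R2 ← R2 − (4)·R1: [0, -36, -30]
R3 ← R3 + (10)·R1: [0, 72, 60]
R3 ← R3 + (2)·R2: [0, 0, 0]
2 nonzero rows, so rank(TM) = 2.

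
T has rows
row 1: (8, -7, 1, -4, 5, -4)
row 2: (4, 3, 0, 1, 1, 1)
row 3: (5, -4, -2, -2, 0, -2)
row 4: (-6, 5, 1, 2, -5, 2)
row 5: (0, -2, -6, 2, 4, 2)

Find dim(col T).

4

Row reduce to echelon form.
R2 ← R2 − (1/2)·R1: [0, 13/2, -1/2, 3, -3/2, 3]
R3 ← R3 − (5/8)·R1: [0, 3/8, -21/8, 1/2, -25/8, 1/2]
R4 ← R4 + (3/4)·R1: [0, -1/4, 7/4, -1, -5/4, -1]
R3 ← R3 − (3/52)·R2: [0, 0, -135/52, 17/52, -79/26, 17/52]
R4 ← R4 + (1/26)·R2: [0, 0, 45/26, -23/26, -17/13, -23/26]
R5 ← R5 + (4/13)·R2: [0, 0, -80/13, 38/13, 46/13, 38/13]
R4 ← R4 + (2/3)·R3: [0, 0, 0, -2/3, -10/3, -2/3]
R5 ← R5 − (64/27)·R3: [0, 0, 0, 58/27, 290/27, 58/27]
R5 ← R5 + (29/9)·R4: [0, 0, 0, 0, 0, 0]
Echelon form has 4 nonzero rows, so rank(T) = 4.
The column space has dimension equal to the rank: 4.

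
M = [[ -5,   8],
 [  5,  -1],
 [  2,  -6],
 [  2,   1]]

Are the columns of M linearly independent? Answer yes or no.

Row reduce M to echelon form.
R2 ← R2 + R1: [0, 7]
R3 ← R3 + (2/5)·R1: [0, -14/5]
R4 ← R4 + (2/5)·R1: [0, 21/5]
R3 ← R3 + (2/5)·R2: [0, 0]
R4 ← R4 − (3/5)·R2: [0, 0]
2 pivots among 2 columns.
Every column is a pivot column, so the columns are linearly independent.

yes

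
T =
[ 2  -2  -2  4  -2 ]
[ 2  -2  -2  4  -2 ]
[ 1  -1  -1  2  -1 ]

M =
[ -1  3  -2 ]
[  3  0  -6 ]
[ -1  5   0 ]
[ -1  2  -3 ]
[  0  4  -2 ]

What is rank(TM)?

First compute TM:
[[-10,  -4,   0],
 [-10,  -4,   0],
 [ -5,  -2,   0]]
Now row reduce the product.
R2 ← R2 − R1: [0, 0, 0]
R3 ← R3 − (1/2)·R1: [0, 0, 0]
1 nonzero row, so rank(TM) = 1.

1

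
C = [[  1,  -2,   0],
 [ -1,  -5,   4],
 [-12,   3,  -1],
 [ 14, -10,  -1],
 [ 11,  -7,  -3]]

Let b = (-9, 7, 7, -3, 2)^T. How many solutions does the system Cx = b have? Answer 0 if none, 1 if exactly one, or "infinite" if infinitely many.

Row reduce the augmented matrix [C | b].
R2 ← R2 + R1: [0, -7, 4, -2]
R3 ← R3 + (12)·R1: [0, -21, -1, -101]
R4 ← R4 − (14)·R1: [0, 18, -1, 123]
R5 ← R5 − (11)·R1: [0, 15, -3, 101]
R3 ← R3 − (3)·R2: [0, 0, -13, -95]
R4 ← R4 + (18/7)·R2: [0, 0, 65/7, 825/7]
R5 ← R5 + (15/7)·R2: [0, 0, 39/7, 677/7]
R4 ← R4 + (5/7)·R3: [0, 0, 0, 50]
R5 ← R5 + (3/7)·R3: [0, 0, 0, 56]
R5 ← R5 − (28/25)·R4: [0, 0, 0, 0]
The echelon form has 4 nonzero rows; the last pivot sits in the augmented column, so rank(C) = 3 but rank([C|b]) = 4.
Since the ranks differ, the system is inconsistent.
It has no solutions.

0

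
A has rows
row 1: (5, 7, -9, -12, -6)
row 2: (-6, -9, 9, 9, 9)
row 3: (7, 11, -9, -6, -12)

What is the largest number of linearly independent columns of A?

2

Row reduce to echelon form.
R2 ← R2 + (6/5)·R1: [0, -3/5, -9/5, -27/5, 9/5]
R3 ← R3 − (7/5)·R1: [0, 6/5, 18/5, 54/5, -18/5]
R3 ← R3 + (2)·R2: [0, 0, 0, 0, 0]
Echelon form has 2 nonzero rows, so rank(A) = 2.
The rank gives the maximum number of linearly independent columns: 2.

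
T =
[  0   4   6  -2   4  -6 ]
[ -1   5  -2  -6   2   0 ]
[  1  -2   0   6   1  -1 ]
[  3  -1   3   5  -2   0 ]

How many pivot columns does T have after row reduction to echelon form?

4

Row reduce to echelon form.
Swap R1 ↔ R2
R3 ← R3 + R1: [0, 3, -2, 0, 3, -1]
R4 ← R4 + (3)·R1: [0, 14, -3, -13, 4, 0]
R3 ← R3 − (3/4)·R2: [0, 0, -13/2, 3/2, 0, 7/2]
R4 ← R4 − (7/2)·R2: [0, 0, -24, -6, -10, 21]
R4 ← R4 − (48/13)·R3: [0, 0, 0, -150/13, -10, 105/13]
Echelon form has 4 nonzero rows, so rank(T) = 4.
Each nonzero row contributes one pivot column: 4 pivot columns.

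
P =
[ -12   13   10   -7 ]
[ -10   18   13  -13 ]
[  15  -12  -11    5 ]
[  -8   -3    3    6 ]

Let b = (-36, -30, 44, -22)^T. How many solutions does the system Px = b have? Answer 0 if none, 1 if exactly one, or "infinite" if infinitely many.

Row reduce the augmented matrix [P | b].
R2 ← R2 − (5/6)·R1: [0, 43/6, 14/3, -43/6, 0]
R3 ← R3 + (5/4)·R1: [0, 17/4, 3/2, -15/4, -1]
R4 ← R4 − (2/3)·R1: [0, -35/3, -11/3, 32/3, 2]
R3 ← R3 − (51/86)·R2: [0, 0, -109/86, 1/2, -1]
R4 ← R4 + (70/43)·R2: [0, 0, 169/43, -1, 2]
R4 ← R4 + (338/109)·R3: [0, 0, 0, 60/109, -120/109]
The echelon form has 4 nonzero rows, and every pivot lies in the first 4 columns, so rank(P) = rank([P|b]) = 4.
The system is consistent.
rank = 4 = number of unknowns, so the solution is unique.

1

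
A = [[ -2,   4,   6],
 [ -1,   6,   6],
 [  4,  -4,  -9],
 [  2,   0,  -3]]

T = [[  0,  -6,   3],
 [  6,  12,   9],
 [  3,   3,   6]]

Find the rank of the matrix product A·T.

First compute AT:
[[ 42,  78,  66],
 [ 54,  96,  87],
 [-51, -99, -78],
 [ -9, -21, -12]]
Now row reduce the product.
R2 ← R2 − (9/7)·R1: [0, -30/7, 15/7]
R3 ← R3 + (17/14)·R1: [0, -30/7, 15/7]
R4 ← R4 + (3/14)·R1: [0, -30/7, 15/7]
R3 ← R3 − R2: [0, 0, 0]
R4 ← R4 − R2: [0, 0, 0]
2 nonzero rows, so rank(AT) = 2.

2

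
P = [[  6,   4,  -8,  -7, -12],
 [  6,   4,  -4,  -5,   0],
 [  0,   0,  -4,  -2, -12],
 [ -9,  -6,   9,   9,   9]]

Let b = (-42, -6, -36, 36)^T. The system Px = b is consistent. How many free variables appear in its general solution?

3

Row reduce the augmented matrix [P | b].
R2 ← R2 − R1: [0, 0, 4, 2, 12, 36]
R4 ← R4 + (3/2)·R1: [0, 0, -3, -3/2, -9, -27]
R3 ← R3 + R2: [0, 0, 0, 0, 0, 0]
R4 ← R4 + (3/4)·R2: [0, 0, 0, 0, 0, 0]
The echelon form has 2 nonzero rows, and every pivot lies in the first 5 columns, so rank(P) = rank([P|b]) = 2.
The system is consistent.
Free variables = (unknowns) − (rank) = 5 − 2 = 3.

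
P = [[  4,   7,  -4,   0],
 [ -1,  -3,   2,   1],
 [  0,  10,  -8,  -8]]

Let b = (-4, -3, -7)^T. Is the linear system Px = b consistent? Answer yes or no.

Row reduce the augmented matrix [P | b].
R2 ← R2 + (1/4)·R1: [0, -5/4, 1, 1, -4]
R3 ← R3 + (8)·R2: [0, 0, 0, 0, -39]
The echelon form has 3 nonzero rows; the last pivot sits in the augmented column, so rank(P) = 2 but rank([P|b]) = 3.
Since the ranks differ, the system is inconsistent.

no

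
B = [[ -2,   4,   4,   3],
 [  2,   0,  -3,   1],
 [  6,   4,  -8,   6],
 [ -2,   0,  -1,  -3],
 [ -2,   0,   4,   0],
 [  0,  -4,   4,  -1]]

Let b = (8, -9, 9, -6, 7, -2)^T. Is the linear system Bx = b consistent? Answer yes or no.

Row reduce the augmented matrix [B | b].
R2 ← R2 + R1: [0, 4, 1, 4, -1]
R3 ← R3 + (3)·R1: [0, 16, 4, 15, 33]
R4 ← R4 − R1: [0, -4, -5, -6, -14]
R5 ← R5 − R1: [0, -4, 0, -3, -1]
R3 ← R3 − (4)·R2: [0, 0, 0, -1, 37]
R4 ← R4 + R2: [0, 0, -4, -2, -15]
R5 ← R5 + R2: [0, 0, 1, 1, -2]
R6 ← R6 + R2: [0, 0, 5, 3, -3]
Swap R3 ↔ R4
R5 ← R5 + (1/4)·R3: [0, 0, 0, 1/2, -23/4]
R6 ← R6 + (5/4)·R3: [0, 0, 0, 1/2, -87/4]
R5 ← R5 + (1/2)·R4: [0, 0, 0, 0, 51/4]
R6 ← R6 + (1/2)·R4: [0, 0, 0, 0, -13/4]
R6 ← R6 + (13/51)·R5: [0, 0, 0, 0, 0]
The echelon form has 5 nonzero rows; the last pivot sits in the augmented column, so rank(B) = 4 but rank([B|b]) = 5.
Since the ranks differ, the system is inconsistent.

no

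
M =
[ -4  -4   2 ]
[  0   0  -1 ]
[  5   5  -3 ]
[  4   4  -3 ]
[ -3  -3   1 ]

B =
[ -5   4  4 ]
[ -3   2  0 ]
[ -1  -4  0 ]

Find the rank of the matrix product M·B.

2

First compute MB:
[[ 30, -32, -16],
 [  1,   4,   0],
 [-37,  42,  20],
 [-29,  36,  16],
 [ 23, -22, -12]]
Now row reduce the product.
R2 ← R2 − (1/30)·R1: [0, 76/15, 8/15]
R3 ← R3 + (37/30)·R1: [0, 38/15, 4/15]
R4 ← R4 + (29/30)·R1: [0, 76/15, 8/15]
R5 ← R5 − (23/30)·R1: [0, 38/15, 4/15]
R3 ← R3 − (1/2)·R2: [0, 0, 0]
R4 ← R4 − R2: [0, 0, 0]
R5 ← R5 − (1/2)·R2: [0, 0, 0]
2 nonzero rows, so rank(MB) = 2.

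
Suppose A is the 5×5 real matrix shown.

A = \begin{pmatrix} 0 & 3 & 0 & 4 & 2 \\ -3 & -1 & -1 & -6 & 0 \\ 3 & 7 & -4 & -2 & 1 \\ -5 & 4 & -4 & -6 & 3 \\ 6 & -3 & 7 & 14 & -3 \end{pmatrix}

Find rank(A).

5

Row reduce to echelon form.
Swap R1 ↔ R2
R3 ← R3 + R1: [0, 6, -5, -8, 1]
R4 ← R4 − (5/3)·R1: [0, 17/3, -7/3, 4, 3]
R5 ← R5 + (2)·R1: [0, -5, 5, 2, -3]
R3 ← R3 − (2)·R2: [0, 0, -5, -16, -3]
R4 ← R4 − (17/9)·R2: [0, 0, -7/3, -32/9, -7/9]
R5 ← R5 + (5/3)·R2: [0, 0, 5, 26/3, 1/3]
R4 ← R4 − (7/15)·R3: [0, 0, 0, 176/45, 28/45]
R5 ← R5 + R3: [0, 0, 0, -22/3, -8/3]
R5 ← R5 + (15/8)·R4: [0, 0, 0, 0, -3/2]
Echelon form has 5 nonzero rows, so rank(A) = 5.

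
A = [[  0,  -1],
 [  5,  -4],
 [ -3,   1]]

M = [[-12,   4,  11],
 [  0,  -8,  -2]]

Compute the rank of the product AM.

2

First compute AM:
[[  0,   8,   2],
 [-60,  52,  63],
 [ 36, -20, -35]]
Now row reduce the product.
Swap R1 ↔ R2
R3 ← R3 + (3/5)·R1: [0, 56/5, 14/5]
R3 ← R3 − (7/5)·R2: [0, 0, 0]
2 nonzero rows, so rank(AM) = 2.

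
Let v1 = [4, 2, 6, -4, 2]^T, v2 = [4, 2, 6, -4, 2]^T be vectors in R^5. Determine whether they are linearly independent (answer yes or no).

Form the matrix with these vectors as rows and row reduce.
R2 ← R2 − R1: [0, 0, 0, 0, 0]
1 nonzero row, so the 2 vectors span a space of dimension 1.
Since 1 < 2, the vectors are linearly dependent.

no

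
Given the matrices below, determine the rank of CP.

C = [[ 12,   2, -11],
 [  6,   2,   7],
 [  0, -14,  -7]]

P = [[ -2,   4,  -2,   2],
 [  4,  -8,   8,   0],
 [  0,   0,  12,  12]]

2

First compute CP:
[[-16,  32, -140, -108],
 [ -4,   8,  88,  96],
 [-56, 112, -196, -84]]
Now row reduce the product.
R2 ← R2 − (1/4)·R1: [0, 0, 123, 123]
R3 ← R3 − (7/2)·R1: [0, 0, 294, 294]
R3 ← R3 − (98/41)·R2: [0, 0, 0, 0]
2 nonzero rows, so rank(CP) = 2.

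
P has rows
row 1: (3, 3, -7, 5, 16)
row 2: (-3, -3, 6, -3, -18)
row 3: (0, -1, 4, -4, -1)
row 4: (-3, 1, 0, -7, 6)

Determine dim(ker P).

Row reduce to echelon form.
R2 ← R2 + R1: [0, 0, -1, 2, -2]
R4 ← R4 + R1: [0, 4, -7, -2, 22]
Swap R2 ↔ R3
R4 ← R4 + (4)·R2: [0, 0, 9, -18, 18]
R4 ← R4 + (9)·R3: [0, 0, 0, 0, 0]
3 nonzero rows, so rank(P) = 3.
P has 5 columns; by rank–nullity, nullity = 5 − 3 = 2.

2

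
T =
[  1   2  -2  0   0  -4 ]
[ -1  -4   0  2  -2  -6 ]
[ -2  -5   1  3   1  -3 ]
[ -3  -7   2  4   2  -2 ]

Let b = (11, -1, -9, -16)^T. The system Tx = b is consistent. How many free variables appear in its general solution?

Row reduce the augmented matrix [T | b].
R2 ← R2 + R1: [0, -2, -2, 2, -2, -10, 10]
R3 ← R3 + (2)·R1: [0, -1, -3, 3, 1, -11, 13]
R4 ← R4 + (3)·R1: [0, -1, -4, 4, 2, -14, 17]
R3 ← R3 − (1/2)·R2: [0, 0, -2, 2, 2, -6, 8]
R4 ← R4 − (1/2)·R2: [0, 0, -3, 3, 3, -9, 12]
R4 ← R4 − (3/2)·R3: [0, 0, 0, 0, 0, 0, 0]
The echelon form has 3 nonzero rows, and every pivot lies in the first 6 columns, so rank(T) = rank([T|b]) = 3.
The system is consistent.
Free variables = (unknowns) − (rank) = 6 − 3 = 3.

3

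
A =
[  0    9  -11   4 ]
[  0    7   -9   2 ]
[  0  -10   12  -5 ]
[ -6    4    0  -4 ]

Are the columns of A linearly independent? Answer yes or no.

no

Row reduce A to echelon form.
Swap R1 ↔ R4
R3 ← R3 + (10/7)·R2: [0, 0, -6/7, -15/7]
R4 ← R4 − (9/7)·R2: [0, 0, 4/7, 10/7]
R4 ← R4 + (2/3)·R3: [0, 0, 0, 0]
3 pivots among 4 columns.
Only 3 < 4 pivot columns, so the columns are linearly dependent.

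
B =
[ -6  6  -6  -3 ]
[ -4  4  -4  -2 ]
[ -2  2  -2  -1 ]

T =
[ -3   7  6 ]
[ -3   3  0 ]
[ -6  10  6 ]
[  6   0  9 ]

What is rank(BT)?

1

First compute BT:
[[ 18, -84, -99],
 [ 12, -56, -66],
 [  6, -28, -33]]
Now row reduce the product.
R2 ← R2 − (2/3)·R1: [0, 0, 0]
R3 ← R3 − (1/3)·R1: [0, 0, 0]
1 nonzero row, so rank(BT) = 1.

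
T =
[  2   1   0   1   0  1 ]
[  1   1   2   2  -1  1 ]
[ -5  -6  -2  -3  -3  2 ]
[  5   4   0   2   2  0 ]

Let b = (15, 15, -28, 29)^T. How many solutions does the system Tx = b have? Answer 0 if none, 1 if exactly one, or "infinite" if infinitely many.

infinite

Row reduce the augmented matrix [T | b].
R2 ← R2 − (1/2)·R1: [0, 1/2, 2, 3/2, -1, 1/2, 15/2]
R3 ← R3 + (5/2)·R1: [0, -7/2, -2, -1/2, -3, 9/2, 19/2]
R4 ← R4 − (5/2)·R1: [0, 3/2, 0, -1/2, 2, -5/2, -17/2]
R3 ← R3 + (7)·R2: [0, 0, 12, 10, -10, 8, 62]
R4 ← R4 − (3)·R2: [0, 0, -6, -5, 5, -4, -31]
R4 ← R4 + (1/2)·R3: [0, 0, 0, 0, 0, 0, 0]
The echelon form has 3 nonzero rows, and every pivot lies in the first 6 columns, so rank(T) = rank([T|b]) = 3.
The system is consistent.
rank = 3 < 6 unknowns, so there are infinitely many solutions.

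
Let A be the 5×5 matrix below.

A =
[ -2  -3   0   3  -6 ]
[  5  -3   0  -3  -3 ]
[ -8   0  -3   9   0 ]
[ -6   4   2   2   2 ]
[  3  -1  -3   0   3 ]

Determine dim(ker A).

Row reduce to echelon form.
R2 ← R2 + (5/2)·R1: [0, -21/2, 0, 9/2, -18]
R3 ← R3 − (4)·R1: [0, 12, -3, -3, 24]
R4 ← R4 − (3)·R1: [0, 13, 2, -7, 20]
R5 ← R5 + (3/2)·R1: [0, -11/2, -3, 9/2, -6]
R3 ← R3 + (8/7)·R2: [0, 0, -3, 15/7, 24/7]
R4 ← R4 + (26/21)·R2: [0, 0, 2, -10/7, -16/7]
R5 ← R5 − (11/21)·R2: [0, 0, -3, 15/7, 24/7]
R4 ← R4 + (2/3)·R3: [0, 0, 0, 0, 0]
R5 ← R5 − R3: [0, 0, 0, 0, 0]
3 nonzero rows, so rank(A) = 3.
A has 5 columns; by rank–nullity, nullity = 5 − 3 = 2.

2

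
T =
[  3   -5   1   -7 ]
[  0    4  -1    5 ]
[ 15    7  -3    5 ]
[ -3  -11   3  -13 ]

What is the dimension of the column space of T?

2

Row reduce to echelon form.
R3 ← R3 − (5)·R1: [0, 32, -8, 40]
R4 ← R4 + R1: [0, -16, 4, -20]
R3 ← R3 − (8)·R2: [0, 0, 0, 0]
R4 ← R4 + (4)·R2: [0, 0, 0, 0]
Echelon form has 2 nonzero rows, so rank(T) = 2.
The column space has dimension equal to the rank: 2.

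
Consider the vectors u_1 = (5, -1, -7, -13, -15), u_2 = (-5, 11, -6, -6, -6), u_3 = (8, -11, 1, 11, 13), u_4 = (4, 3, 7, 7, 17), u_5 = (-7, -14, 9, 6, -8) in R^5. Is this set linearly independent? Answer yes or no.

yes

Form the matrix with these vectors as rows and row reduce.
R2 ← R2 + R1: [0, 10, -13, -19, -21]
R3 ← R3 − (8/5)·R1: [0, -47/5, 61/5, 159/5, 37]
R4 ← R4 − (4/5)·R1: [0, 19/5, 63/5, 87/5, 29]
R5 ← R5 + (7/5)·R1: [0, -77/5, -4/5, -61/5, -29]
R3 ← R3 + (47/50)·R2: [0, 0, -1/50, 697/50, 863/50]
R4 ← R4 − (19/50)·R2: [0, 0, 877/50, 1231/50, 1849/50]
R5 ← R5 + (77/50)·R2: [0, 0, -1041/50, -2073/50, -3067/50]
R4 ← R4 + (877)·R3: [0, 0, 0, 12250, 15174]
R5 ← R5 − (1041)·R3: [0, 0, 0, -14553, -18029]
R5 ← R5 + (297/250)·R4: [0, 0, 0, 0, -286/125]
5 nonzero rows, so the 5 vectors span a space of dimension 5.
Since 5 = 5, the vectors are linearly independent.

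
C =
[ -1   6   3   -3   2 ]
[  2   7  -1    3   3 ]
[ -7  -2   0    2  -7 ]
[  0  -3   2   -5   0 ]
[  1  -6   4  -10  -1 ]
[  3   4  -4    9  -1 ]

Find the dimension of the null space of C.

0

Row reduce to echelon form.
R2 ← R2 + (2)·R1: [0, 19, 5, -3, 7]
R3 ← R3 − (7)·R1: [0, -44, -21, 23, -21]
R5 ← R5 + R1: [0, 0, 7, -13, 1]
R6 ← R6 + (3)·R1: [0, 22, 5, 0, 5]
R3 ← R3 + (44/19)·R2: [0, 0, -179/19, 305/19, -91/19]
R4 ← R4 + (3/19)·R2: [0, 0, 53/19, -104/19, 21/19]
R6 ← R6 − (22/19)·R2: [0, 0, -15/19, 66/19, -59/19]
R4 ← R4 + (53/179)·R3: [0, 0, 0, -129/179, -56/179]
R5 ← R5 + (133/179)·R3: [0, 0, 0, -192/179, -458/179]
R6 ← R6 − (15/179)·R3: [0, 0, 0, 381/179, -484/179]
R5 ← R5 − (64/43)·R4: [0, 0, 0, 0, -90/43]
R6 ← R6 + (127/43)·R4: [0, 0, 0, 0, -156/43]
R6 ← R6 − (26/15)·R5: [0, 0, 0, 0, 0]
5 nonzero rows, so rank(C) = 5.
C has 5 columns; by rank–nullity, nullity = 5 − 5 = 0.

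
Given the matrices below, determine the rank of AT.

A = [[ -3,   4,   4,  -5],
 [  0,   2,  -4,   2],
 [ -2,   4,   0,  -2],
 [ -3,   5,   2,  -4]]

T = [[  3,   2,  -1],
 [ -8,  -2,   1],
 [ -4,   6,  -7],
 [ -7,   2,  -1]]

First compute AT:
[[-22,   0, -16],
 [-14, -24,  28],
 [-24, -16,   8],
 [-29, -12,  -2]]
Now row reduce the product.
R2 ← R2 − (7/11)·R1: [0, -24, 420/11]
R3 ← R3 − (12/11)·R1: [0, -16, 280/11]
R4 ← R4 − (29/22)·R1: [0, -12, 210/11]
R3 ← R3 − (2/3)·R2: [0, 0, 0]
R4 ← R4 − (1/2)·R2: [0, 0, 0]
2 nonzero rows, so rank(AT) = 2.

2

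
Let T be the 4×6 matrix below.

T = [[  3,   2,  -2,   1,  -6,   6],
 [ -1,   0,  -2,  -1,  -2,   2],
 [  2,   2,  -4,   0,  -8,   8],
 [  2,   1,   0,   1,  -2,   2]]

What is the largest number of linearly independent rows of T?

2

Row reduce to echelon form.
R2 ← R2 + (1/3)·R1: [0, 2/3, -8/3, -2/3, -4, 4]
R3 ← R3 − (2/3)·R1: [0, 2/3, -8/3, -2/3, -4, 4]
R4 ← R4 − (2/3)·R1: [0, -1/3, 4/3, 1/3, 2, -2]
R3 ← R3 − R2: [0, 0, 0, 0, 0, 0]
R4 ← R4 + (1/2)·R2: [0, 0, 0, 0, 0, 0]
Echelon form has 2 nonzero rows, so rank(T) = 2.
The rank gives the maximum number of linearly independent rows: 2.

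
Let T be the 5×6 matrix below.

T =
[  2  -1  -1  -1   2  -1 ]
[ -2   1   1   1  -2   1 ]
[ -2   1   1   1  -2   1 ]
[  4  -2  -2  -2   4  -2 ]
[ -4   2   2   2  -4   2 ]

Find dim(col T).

Row reduce to echelon form.
R2 ← R2 + R1: [0, 0, 0, 0, 0, 0]
R3 ← R3 + R1: [0, 0, 0, 0, 0, 0]
R4 ← R4 − (2)·R1: [0, 0, 0, 0, 0, 0]
R5 ← R5 + (2)·R1: [0, 0, 0, 0, 0, 0]
Echelon form has 1 nonzero row, so rank(T) = 1.
The column space has dimension equal to the rank: 1.

1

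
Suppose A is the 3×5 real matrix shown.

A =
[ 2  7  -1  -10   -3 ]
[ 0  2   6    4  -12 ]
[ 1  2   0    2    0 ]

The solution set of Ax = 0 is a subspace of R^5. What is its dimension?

Row reduce to echelon form.
R3 ← R3 − (1/2)·R1: [0, -3/2, 1/2, 7, 3/2]
R3 ← R3 + (3/4)·R2: [0, 0, 5, 10, -15/2]
3 nonzero rows, so rank(A) = 3.
A has 5 columns; by rank–nullity, nullity = 5 − 3 = 2.

2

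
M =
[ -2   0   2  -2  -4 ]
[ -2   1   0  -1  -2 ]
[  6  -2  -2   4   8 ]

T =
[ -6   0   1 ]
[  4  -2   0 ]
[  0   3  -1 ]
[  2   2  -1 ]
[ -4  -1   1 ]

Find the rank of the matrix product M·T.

First compute MT:
[[ 24,   6,  -6],
 [ 22,  -2,  -3],
 [-68,  -2,  12]]
Now row reduce the product.
R2 ← R2 − (11/12)·R1: [0, -15/2, 5/2]
R3 ← R3 + (17/6)·R1: [0, 15, -5]
R3 ← R3 + (2)·R2: [0, 0, 0]
2 nonzero rows, so rank(MT) = 2.

2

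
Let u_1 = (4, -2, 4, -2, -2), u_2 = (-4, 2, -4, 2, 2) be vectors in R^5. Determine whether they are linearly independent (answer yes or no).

Form the matrix with these vectors as rows and row reduce.
R2 ← R2 + R1: [0, 0, 0, 0, 0]
1 nonzero row, so the 2 vectors span a space of dimension 1.
Since 1 < 2, the vectors are linearly dependent.

no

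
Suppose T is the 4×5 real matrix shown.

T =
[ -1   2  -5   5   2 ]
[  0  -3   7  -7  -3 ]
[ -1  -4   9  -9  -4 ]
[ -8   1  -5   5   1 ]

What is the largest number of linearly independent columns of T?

Row reduce to echelon form.
R3 ← R3 − R1: [0, -6, 14, -14, -6]
R4 ← R4 − (8)·R1: [0, -15, 35, -35, -15]
R3 ← R3 − (2)·R2: [0, 0, 0, 0, 0]
R4 ← R4 − (5)·R2: [0, 0, 0, 0, 0]
Echelon form has 2 nonzero rows, so rank(T) = 2.
The rank gives the maximum number of linearly independent columns: 2.

2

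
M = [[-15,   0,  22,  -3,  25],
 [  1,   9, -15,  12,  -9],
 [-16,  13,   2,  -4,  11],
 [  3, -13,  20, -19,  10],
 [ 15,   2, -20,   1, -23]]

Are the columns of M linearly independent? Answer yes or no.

yes

Row reduce M to echelon form.
R2 ← R2 + (1/15)·R1: [0, 9, -203/15, 59/5, -22/3]
R3 ← R3 − (16/15)·R1: [0, 13, -322/15, -4/5, -47/3]
R4 ← R4 + (1/5)·R1: [0, -13, 122/5, -98/5, 15]
R5 ← R5 + R1: [0, 2, 2, -2, 2]
R3 ← R3 − (13/9)·R2: [0, 0, -259/135, -803/45, -137/27]
R4 ← R4 + (13/9)·R2: [0, 0, 131/27, -23/9, 119/27]
R5 ← R5 − (2/9)·R2: [0, 0, 676/135, -208/45, 98/27]
R4 ← R4 + (655/259)·R3: [0, 0, 0, -12350/259, -2182/259]
R5 ← R5 + (676/259)·R3: [0, 0, 0, -13260/259, -2490/259]
R5 ← R5 − (102/95)·R4: [0, 0, 0, 0, -54/95]
5 pivots among 5 columns.
Every column is a pivot column, so the columns are linearly independent.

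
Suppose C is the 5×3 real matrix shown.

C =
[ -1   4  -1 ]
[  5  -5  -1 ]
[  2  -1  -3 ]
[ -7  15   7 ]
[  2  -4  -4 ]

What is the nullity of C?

0

Row reduce to echelon form.
R2 ← R2 + (5)·R1: [0, 15, -6]
R3 ← R3 + (2)·R1: [0, 7, -5]
R4 ← R4 − (7)·R1: [0, -13, 14]
R5 ← R5 + (2)·R1: [0, 4, -6]
R3 ← R3 − (7/15)·R2: [0, 0, -11/5]
R4 ← R4 + (13/15)·R2: [0, 0, 44/5]
R5 ← R5 − (4/15)·R2: [0, 0, -22/5]
R4 ← R4 + (4)·R3: [0, 0, 0]
R5 ← R5 − (2)·R3: [0, 0, 0]
3 nonzero rows, so rank(C) = 3.
C has 3 columns; by rank–nullity, nullity = 3 − 3 = 0.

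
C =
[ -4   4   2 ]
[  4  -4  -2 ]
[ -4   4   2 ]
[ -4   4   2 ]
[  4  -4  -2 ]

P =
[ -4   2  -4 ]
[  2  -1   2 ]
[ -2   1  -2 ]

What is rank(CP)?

1

First compute CP:
[[ 20, -10,  20],
 [-20,  10, -20],
 [ 20, -10,  20],
 [ 20, -10,  20],
 [-20,  10, -20]]
Now row reduce the product.
R2 ← R2 + R1: [0, 0, 0]
R3 ← R3 − R1: [0, 0, 0]
R4 ← R4 − R1: [0, 0, 0]
R5 ← R5 + R1: [0, 0, 0]
1 nonzero row, so rank(CP) = 1.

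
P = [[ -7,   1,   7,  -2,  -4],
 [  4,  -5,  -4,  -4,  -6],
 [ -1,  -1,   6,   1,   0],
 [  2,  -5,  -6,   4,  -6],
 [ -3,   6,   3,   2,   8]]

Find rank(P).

5

Row reduce to echelon form.
R2 ← R2 + (4/7)·R1: [0, -31/7, 0, -36/7, -58/7]
R3 ← R3 − (1/7)·R1: [0, -8/7, 5, 9/7, 4/7]
R4 ← R4 + (2/7)·R1: [0, -33/7, -4, 24/7, -50/7]
R5 ← R5 − (3/7)·R1: [0, 39/7, 0, 20/7, 68/7]
R3 ← R3 − (8/31)·R2: [0, 0, 5, 81/31, 84/31]
R4 ← R4 − (33/31)·R2: [0, 0, -4, 276/31, 52/31]
R5 ← R5 + (39/31)·R2: [0, 0, 0, -112/31, -22/31]
R4 ← R4 + (4/5)·R3: [0, 0, 0, 1704/155, 596/155]
R5 ← R5 + (70/213)·R4: [0, 0, 0, 0, 118/213]
Echelon form has 5 nonzero rows, so rank(P) = 5.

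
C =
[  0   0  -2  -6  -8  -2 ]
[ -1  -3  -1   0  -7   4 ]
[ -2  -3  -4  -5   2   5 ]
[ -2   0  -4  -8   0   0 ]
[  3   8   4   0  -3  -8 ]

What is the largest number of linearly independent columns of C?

Row reduce to echelon form.
Swap R1 ↔ R2
R3 ← R3 − (2)·R1: [0, 3, -2, -5, 16, -3]
R4 ← R4 − (2)·R1: [0, 6, -2, -8, 14, -8]
R5 ← R5 + (3)·R1: [0, -1, 1, 0, -24, 4]
Swap R2 ↔ R3
R4 ← R4 − (2)·R2: [0, 0, 2, 2, -18, -2]
R5 ← R5 + (1/3)·R2: [0, 0, 1/3, -5/3, -56/3, 3]
R4 ← R4 + R3: [0, 0, 0, -4, -26, -4]
R5 ← R5 + (1/6)·R3: [0, 0, 0, -8/3, -20, 8/3]
R5 ← R5 − (2/3)·R4: [0, 0, 0, 0, -8/3, 16/3]
Echelon form has 5 nonzero rows, so rank(C) = 5.
The rank gives the maximum number of linearly independent columns: 5.

5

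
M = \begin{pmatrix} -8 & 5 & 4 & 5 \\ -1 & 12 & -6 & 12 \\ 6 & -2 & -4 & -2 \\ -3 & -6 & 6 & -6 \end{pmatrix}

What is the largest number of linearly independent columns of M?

Row reduce to echelon form.
R2 ← R2 − (1/8)·R1: [0, 91/8, -13/2, 91/8]
R3 ← R3 + (3/4)·R1: [0, 7/4, -1, 7/4]
R4 ← R4 − (3/8)·R1: [0, -63/8, 9/2, -63/8]
R3 ← R3 − (2/13)·R2: [0, 0, 0, 0]
R4 ← R4 + (9/13)·R2: [0, 0, 0, 0]
Echelon form has 2 nonzero rows, so rank(M) = 2.
The rank gives the maximum number of linearly independent columns: 2.

2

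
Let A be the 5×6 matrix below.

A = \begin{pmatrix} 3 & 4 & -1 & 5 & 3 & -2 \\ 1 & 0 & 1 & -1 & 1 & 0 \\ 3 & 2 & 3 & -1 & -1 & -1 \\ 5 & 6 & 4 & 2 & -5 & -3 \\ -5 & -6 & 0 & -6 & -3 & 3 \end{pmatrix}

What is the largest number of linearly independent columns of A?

3

Row reduce to echelon form.
R2 ← R2 − (1/3)·R1: [0, -4/3, 4/3, -8/3, 0, 2/3]
R3 ← R3 − R1: [0, -2, 4, -6, -4, 1]
R4 ← R4 − (5/3)·R1: [0, -2/3, 17/3, -19/3, -10, 1/3]
R5 ← R5 + (5/3)·R1: [0, 2/3, -5/3, 7/3, 2, -1/3]
R3 ← R3 − (3/2)·R2: [0, 0, 2, -2, -4, 0]
R4 ← R4 − (1/2)·R2: [0, 0, 5, -5, -10, 0]
R5 ← R5 + (1/2)·R2: [0, 0, -1, 1, 2, 0]
R4 ← R4 − (5/2)·R3: [0, 0, 0, 0, 0, 0]
R5 ← R5 + (1/2)·R3: [0, 0, 0, 0, 0, 0]
Echelon form has 3 nonzero rows, so rank(A) = 3.
The rank gives the maximum number of linearly independent columns: 3.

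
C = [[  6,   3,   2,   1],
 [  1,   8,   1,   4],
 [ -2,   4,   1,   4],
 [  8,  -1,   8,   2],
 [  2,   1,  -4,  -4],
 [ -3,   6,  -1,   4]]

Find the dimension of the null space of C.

0

Row reduce to echelon form.
R2 ← R2 − (1/6)·R1: [0, 15/2, 2/3, 23/6]
R3 ← R3 + (1/3)·R1: [0, 5, 5/3, 13/3]
R4 ← R4 − (4/3)·R1: [0, -5, 16/3, 2/3]
R5 ← R5 − (1/3)·R1: [0, 0, -14/3, -13/3]
R6 ← R6 + (1/2)·R1: [0, 15/2, 0, 9/2]
R3 ← R3 − (2/3)·R2: [0, 0, 11/9, 16/9]
R4 ← R4 + (2/3)·R2: [0, 0, 52/9, 29/9]
R6 ← R6 − R2: [0, 0, -2/3, 2/3]
R4 ← R4 − (52/11)·R3: [0, 0, 0, -57/11]
R5 ← R5 + (42/11)·R3: [0, 0, 0, 27/11]
R6 ← R6 + (6/11)·R3: [0, 0, 0, 18/11]
R5 ← R5 + (9/19)·R4: [0, 0, 0, 0]
R6 ← R6 + (6/19)·R4: [0, 0, 0, 0]
4 nonzero rows, so rank(C) = 4.
C has 4 columns; by rank–nullity, nullity = 4 − 4 = 0.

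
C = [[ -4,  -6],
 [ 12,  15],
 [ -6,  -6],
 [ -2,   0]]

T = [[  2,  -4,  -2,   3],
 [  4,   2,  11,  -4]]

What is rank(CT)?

First compute CT:
[[-32,   4, -58,  12],
 [ 84, -18, 141, -24],
 [-36,  12, -54,   6],
 [ -4,   8,   4,  -6]]
Now row reduce the product.
R2 ← R2 + (21/8)·R1: [0, -15/2, -45/4, 15/2]
R3 ← R3 − (9/8)·R1: [0, 15/2, 45/4, -15/2]
R4 ← R4 − (1/8)·R1: [0, 15/2, 45/4, -15/2]
R3 ← R3 + R2: [0, 0, 0, 0]
R4 ← R4 + R2: [0, 0, 0, 0]
2 nonzero rows, so rank(CT) = 2.

2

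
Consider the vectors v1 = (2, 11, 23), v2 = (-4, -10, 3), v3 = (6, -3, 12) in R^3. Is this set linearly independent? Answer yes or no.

yes

Form the matrix with these vectors as rows and row reduce.
R2 ← R2 + (2)·R1: [0, 12, 49]
R3 ← R3 − (3)·R1: [0, -36, -57]
R3 ← R3 + (3)·R2: [0, 0, 90]
3 nonzero rows, so the 3 vectors span a space of dimension 3.
Since 3 = 3, the vectors are linearly independent.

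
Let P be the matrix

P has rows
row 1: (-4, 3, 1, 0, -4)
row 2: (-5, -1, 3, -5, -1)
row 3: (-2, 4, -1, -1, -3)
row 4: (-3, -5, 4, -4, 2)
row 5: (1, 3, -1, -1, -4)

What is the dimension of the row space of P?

4

Row reduce to echelon form.
R2 ← R2 − (5/4)·R1: [0, -19/4, 7/4, -5, 4]
R3 ← R3 − (1/2)·R1: [0, 5/2, -3/2, -1, -1]
R4 ← R4 − (3/4)·R1: [0, -29/4, 13/4, -4, 5]
R5 ← R5 + (1/4)·R1: [0, 15/4, -3/4, -1, -5]
R3 ← R3 + (10/19)·R2: [0, 0, -11/19, -69/19, 21/19]
R4 ← R4 − (29/19)·R2: [0, 0, 11/19, 69/19, -21/19]
R5 ← R5 + (15/19)·R2: [0, 0, 12/19, -94/19, -35/19]
R4 ← R4 + R3: [0, 0, 0, 0, 0]
R5 ← R5 + (12/11)·R3: [0, 0, 0, -98/11, -7/11]
Swap R4 ↔ R5
Echelon form has 4 nonzero rows, so rank(P) = 4.
The row space has dimension equal to the rank: 4.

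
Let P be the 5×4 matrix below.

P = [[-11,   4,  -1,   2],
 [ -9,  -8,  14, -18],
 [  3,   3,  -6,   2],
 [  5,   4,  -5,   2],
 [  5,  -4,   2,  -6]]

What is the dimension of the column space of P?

Row reduce to echelon form.
R2 ← R2 − (9/11)·R1: [0, -124/11, 163/11, -216/11]
R3 ← R3 + (3/11)·R1: [0, 45/11, -69/11, 28/11]
R4 ← R4 + (5/11)·R1: [0, 64/11, -60/11, 32/11]
R5 ← R5 + (5/11)·R1: [0, -24/11, 17/11, -56/11]
R3 ← R3 + (45/124)·R2: [0, 0, -111/124, -142/31]
R4 ← R4 + (16/31)·R2: [0, 0, 68/31, -224/31]
R5 ← R5 − (6/31)·R2: [0, 0, -41/31, -40/31]
R4 ← R4 + (272/111)·R3: [0, 0, 0, -2048/111]
R5 ← R5 − (164/111)·R3: [0, 0, 0, 608/111]
R5 ← R5 + (19/64)·R4: [0, 0, 0, 0]
Echelon form has 4 nonzero rows, so rank(P) = 4.
The column space has dimension equal to the rank: 4.

4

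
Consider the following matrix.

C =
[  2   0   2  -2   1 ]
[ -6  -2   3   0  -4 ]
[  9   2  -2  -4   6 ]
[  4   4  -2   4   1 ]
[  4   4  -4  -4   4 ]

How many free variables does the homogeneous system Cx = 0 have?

Row reduce to echelon form.
R2 ← R2 + (3)·R1: [0, -2, 9, -6, -1]
R3 ← R3 − (9/2)·R1: [0, 2, -11, 5, 3/2]
R4 ← R4 − (2)·R1: [0, 4, -6, 8, -1]
R5 ← R5 − (2)·R1: [0, 4, -8, 0, 2]
R3 ← R3 + R2: [0, 0, -2, -1, 1/2]
R4 ← R4 + (2)·R2: [0, 0, 12, -4, -3]
R5 ← R5 + (2)·R2: [0, 0, 10, -12, 0]
R4 ← R4 + (6)·R3: [0, 0, 0, -10, 0]
R5 ← R5 + (5)·R3: [0, 0, 0, -17, 5/2]
R5 ← R5 − (17/10)·R4: [0, 0, 0, 0, 5/2]
5 nonzero rows, so rank(C) = 5.
C has 5 columns; by rank–nullity, nullity = 5 − 5 = 0.

0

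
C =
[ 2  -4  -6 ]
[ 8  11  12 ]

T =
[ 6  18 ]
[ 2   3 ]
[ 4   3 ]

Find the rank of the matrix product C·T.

2

First compute CT:
[[-20,   6],
 [118, 213]]
Now row reduce the product.
R2 ← R2 + (59/10)·R1: [0, 1242/5]
2 nonzero rows, so rank(CT) = 2.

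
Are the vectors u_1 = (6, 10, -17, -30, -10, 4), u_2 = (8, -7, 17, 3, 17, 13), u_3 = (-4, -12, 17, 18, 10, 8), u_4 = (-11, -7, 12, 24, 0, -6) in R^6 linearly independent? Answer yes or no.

yes

Form the matrix with these vectors as rows and row reduce.
R2 ← R2 − (4/3)·R1: [0, -61/3, 119/3, 43, 91/3, 23/3]
R3 ← R3 + (2/3)·R1: [0, -16/3, 17/3, -2, 10/3, 32/3]
R4 ← R4 + (11/6)·R1: [0, 34/3, -115/6, -31, -55/3, 4/3]
R3 ← R3 − (16/61)·R2: [0, 0, -289/61, -810/61, -282/61, 528/61]
R4 ← R4 + (34/61)·R2: [0, 0, 359/122, -429/61, -87/61, 342/61]
R4 ← R4 + (359/578)·R3: [0, 0, 0, -4416/289, -1242/289, 3174/289]
4 nonzero rows, so the 4 vectors span a space of dimension 4.
Since 4 = 4, the vectors are linearly independent.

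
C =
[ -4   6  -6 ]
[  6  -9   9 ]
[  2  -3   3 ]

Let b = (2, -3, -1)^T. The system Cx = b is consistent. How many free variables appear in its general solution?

2

Row reduce the augmented matrix [C | b].
R2 ← R2 + (3/2)·R1: [0, 0, 0, 0]
R3 ← R3 + (1/2)·R1: [0, 0, 0, 0]
The echelon form has 1 nonzero rows, and every pivot lies in the first 3 columns, so rank(C) = rank([C|b]) = 1.
The system is consistent.
Free variables = (unknowns) − (rank) = 3 − 1 = 2.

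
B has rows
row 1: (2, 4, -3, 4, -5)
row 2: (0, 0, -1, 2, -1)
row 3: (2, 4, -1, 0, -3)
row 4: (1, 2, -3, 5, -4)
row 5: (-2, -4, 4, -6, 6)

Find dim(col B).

Row reduce to echelon form.
R3 ← R3 − R1: [0, 0, 2, -4, 2]
R4 ← R4 − (1/2)·R1: [0, 0, -3/2, 3, -3/2]
R5 ← R5 + R1: [0, 0, 1, -2, 1]
R3 ← R3 + (2)·R2: [0, 0, 0, 0, 0]
R4 ← R4 − (3/2)·R2: [0, 0, 0, 0, 0]
R5 ← R5 + R2: [0, 0, 0, 0, 0]
Echelon form has 2 nonzero rows, so rank(B) = 2.
The column space has dimension equal to the rank: 2.

2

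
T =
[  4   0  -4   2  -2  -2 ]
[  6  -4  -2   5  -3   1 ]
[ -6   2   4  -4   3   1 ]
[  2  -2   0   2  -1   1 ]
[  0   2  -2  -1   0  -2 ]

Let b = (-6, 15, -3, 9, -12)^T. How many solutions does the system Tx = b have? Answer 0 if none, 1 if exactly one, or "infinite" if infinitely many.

Row reduce the augmented matrix [T | b].
R2 ← R2 − (3/2)·R1: [0, -4, 4, 2, 0, 4, 24]
R3 ← R3 + (3/2)·R1: [0, 2, -2, -1, 0, -2, -12]
R4 ← R4 − (1/2)·R1: [0, -2, 2, 1, 0, 2, 12]
R3 ← R3 + (1/2)·R2: [0, 0, 0, 0, 0, 0, 0]
R4 ← R4 − (1/2)·R2: [0, 0, 0, 0, 0, 0, 0]
R5 ← R5 + (1/2)·R2: [0, 0, 0, 0, 0, 0, 0]
The echelon form has 2 nonzero rows, and every pivot lies in the first 6 columns, so rank(T) = rank([T|b]) = 2.
The system is consistent.
rank = 2 < 6 unknowns, so there are infinitely many solutions.

infinite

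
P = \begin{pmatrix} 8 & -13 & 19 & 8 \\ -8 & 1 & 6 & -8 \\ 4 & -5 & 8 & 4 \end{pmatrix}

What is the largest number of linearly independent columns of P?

Row reduce to echelon form.
R2 ← R2 + R1: [0, -12, 25, 0]
R3 ← R3 − (1/2)·R1: [0, 3/2, -3/2, 0]
R3 ← R3 + (1/8)·R2: [0, 0, 13/8, 0]
Echelon form has 3 nonzero rows, so rank(P) = 3.
The rank gives the maximum number of linearly independent columns: 3.

3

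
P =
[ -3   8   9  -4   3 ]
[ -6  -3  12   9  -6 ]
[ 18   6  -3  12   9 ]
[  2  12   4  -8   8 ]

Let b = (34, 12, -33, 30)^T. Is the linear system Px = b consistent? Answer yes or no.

yes

Row reduce the augmented matrix [P | b].
R2 ← R2 − (2)·R1: [0, -19, -6, 17, -12, -56]
R3 ← R3 + (6)·R1: [0, 54, 51, -12, 27, 171]
R4 ← R4 + (2/3)·R1: [0, 52/3, 10, -32/3, 10, 158/3]
R3 ← R3 + (54/19)·R2: [0, 0, 645/19, 690/19, -135/19, 225/19]
R4 ← R4 + (52/57)·R2: [0, 0, 86/19, 92/19, -18/19, 30/19]
R4 ← R4 − (2/15)·R3: [0, 0, 0, 0, 0, 0]
The echelon form has 3 nonzero rows, and every pivot lies in the first 5 columns, so rank(P) = rank([P|b]) = 3.
The system is consistent.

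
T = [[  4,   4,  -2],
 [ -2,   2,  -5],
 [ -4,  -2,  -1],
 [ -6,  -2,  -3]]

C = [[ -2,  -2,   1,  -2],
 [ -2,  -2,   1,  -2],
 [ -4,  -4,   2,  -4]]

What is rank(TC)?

1

First compute TC:
[[ -8,  -8,   4,  -8],
 [ 20,  20, -10,  20],
 [ 16,  16,  -8,  16],
 [ 28,  28, -14,  28]]
Now row reduce the product.
R2 ← R2 + (5/2)·R1: [0, 0, 0, 0]
R3 ← R3 + (2)·R1: [0, 0, 0, 0]
R4 ← R4 + (7/2)·R1: [0, 0, 0, 0]
1 nonzero row, so rank(TC) = 1.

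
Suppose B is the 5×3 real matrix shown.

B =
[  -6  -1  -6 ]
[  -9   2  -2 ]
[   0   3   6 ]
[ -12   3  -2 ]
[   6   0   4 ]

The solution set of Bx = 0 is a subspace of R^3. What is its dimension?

1

Row reduce to echelon form.
R2 ← R2 − (3/2)·R1: [0, 7/2, 7]
R4 ← R4 − (2)·R1: [0, 5, 10]
R5 ← R5 + R1: [0, -1, -2]
R3 ← R3 − (6/7)·R2: [0, 0, 0]
R4 ← R4 − (10/7)·R2: [0, 0, 0]
R5 ← R5 + (2/7)·R2: [0, 0, 0]
2 nonzero rows, so rank(B) = 2.
B has 3 columns; by rank–nullity, nullity = 3 − 2 = 1.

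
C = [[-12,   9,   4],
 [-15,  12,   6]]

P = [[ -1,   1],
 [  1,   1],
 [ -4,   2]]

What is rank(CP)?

First compute CP:
[[  5,   5],
 [  3,   9]]
Now row reduce the product.
R2 ← R2 − (3/5)·R1: [0, 6]
2 nonzero rows, so rank(CP) = 2.

2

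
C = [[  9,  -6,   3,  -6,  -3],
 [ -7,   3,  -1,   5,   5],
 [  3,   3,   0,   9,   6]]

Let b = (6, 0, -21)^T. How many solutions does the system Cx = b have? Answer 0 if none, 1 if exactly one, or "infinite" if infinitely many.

infinite

Row reduce the augmented matrix [C | b].
R2 ← R2 + (7/9)·R1: [0, -5/3, 4/3, 1/3, 8/3, 14/3]
R3 ← R3 − (1/3)·R1: [0, 5, -1, 11, 7, -23]
R3 ← R3 + (3)·R2: [0, 0, 3, 12, 15, -9]
The echelon form has 3 nonzero rows, and every pivot lies in the first 5 columns, so rank(C) = rank([C|b]) = 3.
The system is consistent.
rank = 3 < 5 unknowns, so there are infinitely many solutions.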